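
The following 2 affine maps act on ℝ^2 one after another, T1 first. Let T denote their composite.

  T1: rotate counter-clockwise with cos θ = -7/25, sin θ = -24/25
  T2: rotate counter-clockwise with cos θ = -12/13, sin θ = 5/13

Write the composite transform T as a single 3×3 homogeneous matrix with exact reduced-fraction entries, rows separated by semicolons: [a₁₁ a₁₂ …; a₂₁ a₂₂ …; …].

T1 = [-7/25 24/25 0; -24/25 -7/25 0; 0 0 1]
T2·T1 = [204/325 -253/325 0; 253/325 204/325 0; 0 0 1]

T = [204/325 -253/325 0; 253/325 204/325 0; 0 0 1]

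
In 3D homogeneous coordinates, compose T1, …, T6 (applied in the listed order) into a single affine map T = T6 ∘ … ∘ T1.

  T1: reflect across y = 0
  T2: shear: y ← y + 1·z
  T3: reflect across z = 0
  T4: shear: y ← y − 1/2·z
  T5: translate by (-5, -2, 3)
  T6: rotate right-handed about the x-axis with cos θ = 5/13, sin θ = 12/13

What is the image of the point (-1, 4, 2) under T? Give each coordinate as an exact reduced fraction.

T1 reflect across y = 0: (-1, 4, 2) → (-1, -4, 2)
T2 shear: y ← y + 1·z: (-1, -4, 2) → (-1, -2, 2)
T3 reflect across z = 0: (-1, -2, 2) → (-1, -2, -2)
T4 shear: y ← y − 1/2·z: (-1, -2, -2) → (-1, -1, -2)
T5 translate by (-5, -2, 3): (-1, -1, -2) → (-6, -3, 1)
T6 rotate right-handed about the x-axis with cos θ = 5/13, sin θ = 12/13: (-6, -3, 1) → (-6, -27/13, -31/13)

T(p) = (-6, -27/13, -31/13)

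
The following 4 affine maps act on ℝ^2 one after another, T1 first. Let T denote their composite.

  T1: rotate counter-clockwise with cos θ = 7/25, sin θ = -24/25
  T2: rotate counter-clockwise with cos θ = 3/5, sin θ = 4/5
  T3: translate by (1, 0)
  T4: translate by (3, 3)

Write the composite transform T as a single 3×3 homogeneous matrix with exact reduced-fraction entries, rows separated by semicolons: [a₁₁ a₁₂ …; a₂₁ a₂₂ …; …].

T1 = [7/25 24/25 0; -24/25 7/25 0; 0 0 1]
T2·T1 = [117/125 44/125 0; -44/125 117/125 0; 0 0 1]
T3·…·T1 = [117/125 44/125 1; -44/125 117/125 0; 0 0 1]
T4·…·T1 = [117/125 44/125 4; -44/125 117/125 3; 0 0 1]

T = [117/125 44/125 4; -44/125 117/125 3; 0 0 1]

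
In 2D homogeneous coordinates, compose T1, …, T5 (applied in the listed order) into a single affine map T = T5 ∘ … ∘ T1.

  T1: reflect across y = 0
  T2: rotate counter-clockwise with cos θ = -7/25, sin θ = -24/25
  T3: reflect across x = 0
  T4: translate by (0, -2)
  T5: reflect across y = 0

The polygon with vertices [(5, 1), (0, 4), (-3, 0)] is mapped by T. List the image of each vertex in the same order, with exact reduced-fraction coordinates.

image vertices: (59/25, 163/25), (96/25, 22/25), (-21/25, -22/25)

T1 reflect across y = 0: (5, 1) → (5, -1); (0, 4) → (0, -4); (-3, 0) → (-3, 0)
T2 rotate counter-clockwise with cos θ = -7/25, sin θ = -24/25: (5, -1) → (-59/25, -113/25); (0, -4) → (-96/25, 28/25); (-3, 0) → (21/25, 72/25)
T3 reflect across x = 0: (-59/25, -113/25) → (59/25, -113/25); (-96/25, 28/25) → (96/25, 28/25); (21/25, 72/25) → (-21/25, 72/25)
T4 translate by (0, -2): (59/25, -113/25) → (59/25, -163/25); (96/25, 28/25) → (96/25, -22/25); (-21/25, 72/25) → (-21/25, 22/25)
T5 reflect across y = 0: (59/25, -163/25) → (59/25, 163/25); (96/25, -22/25) → (96/25, 22/25); (-21/25, 22/25) → (-21/25, -22/25)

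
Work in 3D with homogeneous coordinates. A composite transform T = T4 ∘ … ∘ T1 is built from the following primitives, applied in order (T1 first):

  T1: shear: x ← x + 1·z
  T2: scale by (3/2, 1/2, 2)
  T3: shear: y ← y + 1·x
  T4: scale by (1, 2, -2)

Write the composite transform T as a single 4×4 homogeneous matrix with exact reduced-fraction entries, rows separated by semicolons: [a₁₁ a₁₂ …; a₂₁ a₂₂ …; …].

T1 = [1 0 1 0; 0 1 0 0; 0 0 1 0; 0 0 0 1]
T2·T1 = [3/2 0 3/2 0; 0 1/2 0 0; 0 0 2 0; 0 0 0 1]
T3·…·T1 = [3/2 0 3/2 0; 3/2 1/2 3/2 0; 0 0 2 0; 0 0 0 1]
T4·…·T1 = [3/2 0 3/2 0; 3 1 3 0; 0 0 -4 0; 0 0 0 1]

T = [3/2 0 3/2 0; 3 1 3 0; 0 0 -4 0; 0 0 0 1]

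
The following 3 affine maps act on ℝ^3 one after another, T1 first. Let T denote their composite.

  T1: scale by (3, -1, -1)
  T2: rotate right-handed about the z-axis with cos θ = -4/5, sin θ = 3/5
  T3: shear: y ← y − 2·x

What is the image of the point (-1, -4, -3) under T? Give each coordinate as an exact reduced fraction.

T1 scale by (3, -1, -1): (-1, -4, -3) → (-3, 4, 3)
T2 rotate right-handed about the z-axis with cos θ = -4/5, sin θ = 3/5: (-3, 4, 3) → (0, -5, 3)
T3 shear: y ← y − 2·x: (0, -5, 3) → (0, -5, 3)

T(p) = (0, -5, 3)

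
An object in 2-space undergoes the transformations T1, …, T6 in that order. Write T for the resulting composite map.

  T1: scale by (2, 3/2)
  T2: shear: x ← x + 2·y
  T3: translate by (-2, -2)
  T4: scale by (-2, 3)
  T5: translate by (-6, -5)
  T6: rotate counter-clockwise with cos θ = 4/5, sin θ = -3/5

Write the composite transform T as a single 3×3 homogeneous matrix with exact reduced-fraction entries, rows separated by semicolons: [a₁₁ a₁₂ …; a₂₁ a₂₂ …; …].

T1 = [2 0 0; 0 3/2 0; 0 0 1]
T2·T1 = [2 3 0; 0 3/2 0; 0 0 1]
T3·…·T1 = [2 3 -2; 0 3/2 -2; 0 0 1]
T4·…·T1 = [-4 -6 4; 0 9/2 -6; 0 0 1]
T5·…·T1 = [-4 -6 -2; 0 9/2 -11; 0 0 1]
T6·…·T1 = [-16/5 -21/10 -41/5; 12/5 36/5 -38/5; 0 0 1]

T = [-16/5 -21/10 -41/5; 12/5 36/5 -38/5; 0 0 1]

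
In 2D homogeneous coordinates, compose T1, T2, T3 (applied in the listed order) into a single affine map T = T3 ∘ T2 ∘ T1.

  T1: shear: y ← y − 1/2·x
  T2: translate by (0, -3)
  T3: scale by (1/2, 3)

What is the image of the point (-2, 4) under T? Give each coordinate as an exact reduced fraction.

T(p) = (-1, 6)

T1 shear: y ← y − 1/2·x: (-2, 4) → (-2, 5)
T2 translate by (0, -3): (-2, 5) → (-2, 2)
T3 scale by (1/2, 3): (-2, 2) → (-1, 6)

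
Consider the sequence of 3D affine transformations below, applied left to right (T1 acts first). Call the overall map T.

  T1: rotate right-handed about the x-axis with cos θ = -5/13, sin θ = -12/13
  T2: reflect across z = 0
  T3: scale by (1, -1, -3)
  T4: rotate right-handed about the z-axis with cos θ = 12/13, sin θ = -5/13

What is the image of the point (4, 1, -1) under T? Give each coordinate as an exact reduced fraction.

T1 rotate right-handed about the x-axis with cos θ = -5/13, sin θ = -12/13: (4, 1, -1) → (4, -17/13, -7/13)
T2 reflect across z = 0: (4, -17/13, -7/13) → (4, -17/13, 7/13)
T3 scale by (1, -1, -3): (4, -17/13, 7/13) → (4, 17/13, -21/13)
T4 rotate right-handed about the z-axis with cos θ = 12/13, sin θ = -5/13: (4, 17/13, -21/13) → (709/169, -56/169, -21/13)

T(p) = (709/169, -56/169, -21/13)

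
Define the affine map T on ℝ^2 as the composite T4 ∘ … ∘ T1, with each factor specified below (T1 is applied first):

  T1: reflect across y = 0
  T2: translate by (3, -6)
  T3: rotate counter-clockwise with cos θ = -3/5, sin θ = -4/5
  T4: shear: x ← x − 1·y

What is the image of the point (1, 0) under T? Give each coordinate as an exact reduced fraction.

T(p) = (-38/5, 2/5)

T1 reflect across y = 0: (1, 0) → (1, 0)
T2 translate by (3, -6): (1, 0) → (4, -6)
T3 rotate counter-clockwise with cos θ = -3/5, sin θ = -4/5: (4, -6) → (-36/5, 2/5)
T4 shear: x ← x − 1·y: (-36/5, 2/5) → (-38/5, 2/5)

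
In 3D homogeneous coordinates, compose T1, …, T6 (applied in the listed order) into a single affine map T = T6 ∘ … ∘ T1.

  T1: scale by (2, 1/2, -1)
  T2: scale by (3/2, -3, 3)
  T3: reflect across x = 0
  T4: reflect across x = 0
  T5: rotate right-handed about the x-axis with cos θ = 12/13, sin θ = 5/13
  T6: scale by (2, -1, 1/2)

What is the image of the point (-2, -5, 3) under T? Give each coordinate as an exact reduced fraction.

T(p) = (-12, -135/13, -141/52)

T1 scale by (2, 1/2, -1): (-2, -5, 3) → (-4, -5/2, -3)
T2 scale by (3/2, -3, 3): (-4, -5/2, -3) → (-6, 15/2, -9)
T3 reflect across x = 0: (-6, 15/2, -9) → (6, 15/2, -9)
T4 reflect across x = 0: (6, 15/2, -9) → (-6, 15/2, -9)
T5 rotate right-handed about the x-axis with cos θ = 12/13, sin θ = 5/13: (-6, 15/2, -9) → (-6, 135/13, -141/26)
T6 scale by (2, -1, 1/2): (-6, 135/13, -141/26) → (-12, -135/13, -141/52)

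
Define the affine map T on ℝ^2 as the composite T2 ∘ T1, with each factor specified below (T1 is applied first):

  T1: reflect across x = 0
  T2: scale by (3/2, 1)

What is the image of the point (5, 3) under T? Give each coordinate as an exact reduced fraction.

T1 reflect across x = 0: (5, 3) → (-5, 3)
T2 scale by (3/2, 1): (-5, 3) → (-15/2, 3)

T(p) = (-15/2, 3)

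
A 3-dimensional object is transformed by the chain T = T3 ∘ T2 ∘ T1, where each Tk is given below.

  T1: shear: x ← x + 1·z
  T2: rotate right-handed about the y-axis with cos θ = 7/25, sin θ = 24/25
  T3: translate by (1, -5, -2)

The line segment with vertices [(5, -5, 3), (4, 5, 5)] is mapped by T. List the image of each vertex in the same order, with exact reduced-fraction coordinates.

T1 shear: x ← x + 1·z: (5, -5, 3) → (8, -5, 3); (4, 5, 5) → (9, 5, 5)
T2 rotate right-handed about the y-axis with cos θ = 7/25, sin θ = 24/25: (8, -5, 3) → (128/25, -5, -171/25); (9, 5, 5) → (183/25, 5, -181/25)
T3 translate by (1, -5, -2): (128/25, -5, -171/25) → (153/25, -10, -221/25); (183/25, 5, -181/25) → (208/25, 0, -231/25)

image vertices: (153/25, -10, -221/25), (208/25, 0, -231/25)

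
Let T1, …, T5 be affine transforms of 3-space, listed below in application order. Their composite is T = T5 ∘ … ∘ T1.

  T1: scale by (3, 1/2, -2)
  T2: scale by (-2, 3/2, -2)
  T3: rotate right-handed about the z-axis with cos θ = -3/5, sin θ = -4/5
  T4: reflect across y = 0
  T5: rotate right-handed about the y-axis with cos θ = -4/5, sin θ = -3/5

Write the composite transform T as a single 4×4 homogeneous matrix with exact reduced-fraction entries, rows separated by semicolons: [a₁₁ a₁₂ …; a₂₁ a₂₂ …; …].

T = [-72/25 -12/25 -12/5 0; -24/5 9/20 0 0; 54/25 9/25 -16/5 0; 0 0 0 1]

T1 = [3 0 0 0; 0 1/2 0 0; 0 0 -2 0; 0 0 0 1]
T2·T1 = [-6 0 0 0; 0 3/4 0 0; 0 0 4 0; 0 0 0 1]
T3·…·T1 = [18/5 3/5 0 0; 24/5 -9/20 0 0; 0 0 4 0; 0 0 0 1]
T4·…·T1 = [18/5 3/5 0 0; -24/5 9/20 0 0; 0 0 4 0; 0 0 0 1]
T5·…·T1 = [-72/25 -12/25 -12/5 0; -24/5 9/20 0 0; 54/25 9/25 -16/5 0; 0 0 0 1]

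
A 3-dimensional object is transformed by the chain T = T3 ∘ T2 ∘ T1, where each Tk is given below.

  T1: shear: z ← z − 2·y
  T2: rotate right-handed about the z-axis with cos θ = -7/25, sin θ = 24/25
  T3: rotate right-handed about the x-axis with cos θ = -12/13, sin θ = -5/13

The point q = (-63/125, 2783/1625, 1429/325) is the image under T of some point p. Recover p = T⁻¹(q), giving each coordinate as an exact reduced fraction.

T1 = [1 0 0 0; 0 1 0 0; 0 -2 1 0; 0 0 0 1]
T2·T1 = [-7/25 -24/25 0 0; 24/25 -7/25 0 0; 0 -2 1 0; 0 0 0 1]
T3·…·T1 = [-7/25 -24/25 0 0; -288/325 -166/325 5/13 0; -24/65 127/65 -12/13 0; 0 0 0 1]
det M = 1; M⁻¹ = [-7/25 -288/325 -24/65 0; -24/25 84/325 7/65 0; -48/25 293/325 -46/65 0; 0 0 0 1]
M⁻¹ · (-63/125, 2783/1625, 1429/325)ᵀ = (-3, 7/5, -3/5)ᵀ

p = (-3, 7/5, -3/5)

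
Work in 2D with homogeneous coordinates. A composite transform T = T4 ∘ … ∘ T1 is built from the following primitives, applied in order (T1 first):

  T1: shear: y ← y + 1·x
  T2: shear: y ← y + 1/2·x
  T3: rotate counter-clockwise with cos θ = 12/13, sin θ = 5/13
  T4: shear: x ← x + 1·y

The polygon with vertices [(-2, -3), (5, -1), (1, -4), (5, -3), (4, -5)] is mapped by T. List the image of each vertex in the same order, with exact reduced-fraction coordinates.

image vertices: (-76/13, -82/13), (261/26, 103/13), (-1/26, -25/13), (233/26, 79/13), (75/13, 32/13)

T1 shear: y ← y + 1·x: (-2, -3) → (-2, -5); (5, -1) → (5, 4); (1, -4) → (1, -3); (5, -3) → (5, 2); (4, -5) → (4, -1)
T2 shear: y ← y + 1/2·x: (-2, -5) → (-2, -6); (5, 4) → (5, 13/2); (1, -3) → (1, -5/2); (5, 2) → (5, 9/2); (4, -1) → (4, 1)
T3 rotate counter-clockwise with cos θ = 12/13, sin θ = 5/13: (-2, -6) → (6/13, -82/13); (5, 13/2) → (55/26, 103/13); (1, -5/2) → (49/26, -25/13); (5, 9/2) → (75/26, 79/13); (4, 1) → (43/13, 32/13)
T4 shear: x ← x + 1·y: (6/13, -82/13) → (-76/13, -82/13); (55/26, 103/13) → (261/26, 103/13); (49/26, -25/13) → (-1/26, -25/13); (75/26, 79/13) → (233/26, 79/13); (43/13, 32/13) → (75/13, 32/13)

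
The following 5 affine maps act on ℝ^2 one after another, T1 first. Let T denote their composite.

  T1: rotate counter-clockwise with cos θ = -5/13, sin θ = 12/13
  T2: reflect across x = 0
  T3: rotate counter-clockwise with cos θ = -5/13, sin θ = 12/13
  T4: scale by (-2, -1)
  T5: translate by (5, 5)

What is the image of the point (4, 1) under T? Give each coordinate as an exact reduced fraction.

T1 rotate counter-clockwise with cos θ = -5/13, sin θ = 12/13: (4, 1) → (-32/13, 43/13)
T2 reflect across x = 0: (-32/13, 43/13) → (32/13, 43/13)
T3 rotate counter-clockwise with cos θ = -5/13, sin θ = 12/13: (32/13, 43/13) → (-4, 1)
T4 scale by (-2, -1): (-4, 1) → (8, -1)
T5 translate by (5, 5): (8, -1) → (13, 4)

T(p) = (13, 4)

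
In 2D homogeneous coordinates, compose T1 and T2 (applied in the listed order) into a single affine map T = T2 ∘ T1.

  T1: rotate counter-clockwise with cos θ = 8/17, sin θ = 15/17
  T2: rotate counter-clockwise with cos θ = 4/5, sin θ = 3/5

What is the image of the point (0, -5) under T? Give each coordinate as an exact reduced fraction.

T(p) = (84/17, 13/17)

T1 rotate counter-clockwise with cos θ = 8/17, sin θ = 15/17: (0, -5) → (75/17, -40/17)
T2 rotate counter-clockwise with cos θ = 4/5, sin θ = 3/5: (75/17, -40/17) → (84/17, 13/17)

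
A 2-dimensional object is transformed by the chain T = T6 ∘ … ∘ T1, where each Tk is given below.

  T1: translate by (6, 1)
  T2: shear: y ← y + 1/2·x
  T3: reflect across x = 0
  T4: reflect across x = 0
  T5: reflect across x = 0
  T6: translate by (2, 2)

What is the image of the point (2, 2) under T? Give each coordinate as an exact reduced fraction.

T(p) = (-6, 9)

T1 translate by (6, 1): (2, 2) → (8, 3)
T2 shear: y ← y + 1/2·x: (8, 3) → (8, 7)
T3 reflect across x = 0: (8, 7) → (-8, 7)
T4 reflect across x = 0: (-8, 7) → (8, 7)
T5 reflect across x = 0: (8, 7) → (-8, 7)
T6 translate by (2, 2): (-8, 7) → (-6, 9)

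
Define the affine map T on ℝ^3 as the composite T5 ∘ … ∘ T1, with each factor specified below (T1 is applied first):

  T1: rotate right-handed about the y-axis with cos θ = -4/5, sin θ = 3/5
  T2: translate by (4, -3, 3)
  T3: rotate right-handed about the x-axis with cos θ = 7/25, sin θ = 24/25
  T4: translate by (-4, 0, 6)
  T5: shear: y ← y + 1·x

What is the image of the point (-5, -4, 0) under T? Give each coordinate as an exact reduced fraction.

T1 rotate right-handed about the y-axis with cos θ = -4/5, sin θ = 3/5: (-5, -4, 0) → (4, -4, 3)
T2 translate by (4, -3, 3): (4, -4, 3) → (8, -7, 6)
T3 rotate right-handed about the x-axis with cos θ = 7/25, sin θ = 24/25: (8, -7, 6) → (8, -193/25, -126/25)
T4 translate by (-4, 0, 6): (8, -193/25, -126/25) → (4, -193/25, 24/25)
T5 shear: y ← y + 1·x: (4, -193/25, 24/25) → (4, -93/25, 24/25)

T(p) = (4, -93/25, 24/25)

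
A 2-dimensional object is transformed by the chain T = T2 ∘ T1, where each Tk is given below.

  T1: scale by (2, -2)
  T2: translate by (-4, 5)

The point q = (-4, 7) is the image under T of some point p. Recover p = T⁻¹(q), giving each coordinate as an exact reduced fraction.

T1 = [2 0 0; 0 -2 0; 0 0 1]
T2·T1 = [2 0 -4; 0 -2 5; 0 0 1]
det M = -4; M⁻¹ = [1/2 0 2; 0 -1/2 5/2; 0 0 1]
M⁻¹ · (-4, 7)ᵀ = (0, -1)ᵀ

p = (0, -1)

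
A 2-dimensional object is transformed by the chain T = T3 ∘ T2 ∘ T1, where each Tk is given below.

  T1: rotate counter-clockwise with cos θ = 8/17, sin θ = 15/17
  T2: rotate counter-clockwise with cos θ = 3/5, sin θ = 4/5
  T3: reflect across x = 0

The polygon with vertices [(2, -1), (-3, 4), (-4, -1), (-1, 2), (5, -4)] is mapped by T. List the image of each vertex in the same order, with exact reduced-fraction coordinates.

T1 rotate counter-clockwise with cos θ = 8/17, sin θ = 15/17: (2, -1) → (31/17, 22/17); (-3, 4) → (-84/17, -13/17); (-4, -1) → (-1, -4); (-1, 2) → (-38/17, 1/17); (5, -4) → (100/17, 43/17)
T2 rotate counter-clockwise with cos θ = 3/5, sin θ = 4/5: (31/17, 22/17) → (1/17, 38/17); (-84/17, -13/17) → (-40/17, -75/17); (-1, -4) → (13/5, -16/5); (-38/17, 1/17) → (-118/85, -149/85); (100/17, 43/17) → (128/85, 529/85)
T3 reflect across x = 0: (1/17, 38/17) → (-1/17, 38/17); (-40/17, -75/17) → (40/17, -75/17); (13/5, -16/5) → (-13/5, -16/5); (-118/85, -149/85) → (118/85, -149/85); (128/85, 529/85) → (-128/85, 529/85)

image vertices: (-1/17, 38/17), (40/17, -75/17), (-13/5, -16/5), (118/85, -149/85), (-128/85, 529/85)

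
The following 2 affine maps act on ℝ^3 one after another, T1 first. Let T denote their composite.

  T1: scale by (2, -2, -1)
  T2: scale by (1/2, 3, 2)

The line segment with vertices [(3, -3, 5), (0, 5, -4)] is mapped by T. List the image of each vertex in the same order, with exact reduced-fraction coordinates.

T1 scale by (2, -2, -1): (3, -3, 5) → (6, 6, -5); (0, 5, -4) → (0, -10, 4)
T2 scale by (1/2, 3, 2): (6, 6, -5) → (3, 18, -10); (0, -10, 4) → (0, -30, 8)

image vertices: (3, 18, -10), (0, -30, 8)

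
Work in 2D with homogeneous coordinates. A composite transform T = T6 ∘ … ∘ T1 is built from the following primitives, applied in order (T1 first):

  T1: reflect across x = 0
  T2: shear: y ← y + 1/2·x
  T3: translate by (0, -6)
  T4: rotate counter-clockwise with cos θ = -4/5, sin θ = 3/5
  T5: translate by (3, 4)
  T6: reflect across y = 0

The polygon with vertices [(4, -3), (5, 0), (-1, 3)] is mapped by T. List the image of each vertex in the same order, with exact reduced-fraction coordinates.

T1 reflect across x = 0: (4, -3) → (-4, -3); (5, 0) → (-5, 0); (-1, 3) → (1, 3)
T2 shear: y ← y + 1/2·x: (-4, -3) → (-4, -5); (-5, 0) → (-5, -5/2); (1, 3) → (1, 7/2)
T3 translate by (0, -6): (-4, -5) → (-4, -11); (-5, -5/2) → (-5, -17/2); (1, 7/2) → (1, -5/2)
T4 rotate counter-clockwise with cos θ = -4/5, sin θ = 3/5: (-4, -11) → (49/5, 32/5); (-5, -17/2) → (91/10, 19/5); (1, -5/2) → (7/10, 13/5)
T5 translate by (3, 4): (49/5, 32/5) → (64/5, 52/5); (91/10, 19/5) → (121/10, 39/5); (7/10, 13/5) → (37/10, 33/5)
T6 reflect across y = 0: (64/5, 52/5) → (64/5, -52/5); (121/10, 39/5) → (121/10, -39/5); (37/10, 33/5) → (37/10, -33/5)

image vertices: (64/5, -52/5), (121/10, -39/5), (37/10, -33/5)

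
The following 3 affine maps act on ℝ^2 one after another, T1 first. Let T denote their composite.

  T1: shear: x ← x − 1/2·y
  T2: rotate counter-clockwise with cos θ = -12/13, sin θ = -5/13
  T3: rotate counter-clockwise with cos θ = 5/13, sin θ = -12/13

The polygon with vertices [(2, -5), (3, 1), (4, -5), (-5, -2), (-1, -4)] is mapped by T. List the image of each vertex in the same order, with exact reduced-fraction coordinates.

T1 shear: x ← x − 1/2·y: (2, -5) → (9/2, -5); (3, 1) → (5/2, 1); (4, -5) → (13/2, -5); (-5, -2) → (-4, -2); (-1, -4) → (1, -4)
T2 rotate counter-clockwise with cos θ = -12/13, sin θ = -5/13: (9/2, -5) → (-79/13, 75/26); (5/2, 1) → (-25/13, -49/26); (13/2, -5) → (-103/13, 55/26); (-4, -2) → (38/13, 44/13); (1, -4) → (-32/13, 43/13)
T3 rotate counter-clockwise with cos θ = 5/13, sin θ = -12/13: (-79/13, 75/26) → (55/169, 2271/338); (-25/13, -49/26) → (-419/169, 355/338); (-103/13, 55/26) → (-185/169, 2747/338); (38/13, 44/13) → (718/169, -236/169); (-32/13, 43/13) → (356/169, 599/169)

image vertices: (55/169, 2271/338), (-419/169, 355/338), (-185/169, 2747/338), (718/169, -236/169), (356/169, 599/169)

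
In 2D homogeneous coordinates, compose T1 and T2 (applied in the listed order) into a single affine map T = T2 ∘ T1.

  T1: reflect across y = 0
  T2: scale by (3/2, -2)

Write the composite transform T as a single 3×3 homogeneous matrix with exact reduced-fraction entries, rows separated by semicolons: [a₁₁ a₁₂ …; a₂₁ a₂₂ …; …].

T = [3/2 0 0; 0 2 0; 0 0 1]

T1 = [1 0 0; 0 -1 0; 0 0 1]
T2·T1 = [3/2 0 0; 0 2 0; 0 0 1]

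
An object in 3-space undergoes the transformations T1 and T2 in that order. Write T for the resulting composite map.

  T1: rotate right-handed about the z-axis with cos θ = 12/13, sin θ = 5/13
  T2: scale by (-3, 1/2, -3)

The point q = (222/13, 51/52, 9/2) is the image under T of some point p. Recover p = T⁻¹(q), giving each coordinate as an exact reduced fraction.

T1 = [12/13 -5/13 0 0; 5/13 12/13 0 0; 0 0 1 0; 0 0 0 1]
T2·T1 = [-36/13 15/13 0 0; 5/26 6/13 0 0; 0 0 -3 0; 0 0 0 1]
det M = 9/2; M⁻¹ = [-4/13 10/13 0 0; 5/39 24/13 0 0; 0 0 -1/3 0; 0 0 0 1]
M⁻¹ · (222/13, 51/52, 9/2)ᵀ = (-9/2, 4, -3/2)ᵀ

p = (-9/2, 4, -3/2)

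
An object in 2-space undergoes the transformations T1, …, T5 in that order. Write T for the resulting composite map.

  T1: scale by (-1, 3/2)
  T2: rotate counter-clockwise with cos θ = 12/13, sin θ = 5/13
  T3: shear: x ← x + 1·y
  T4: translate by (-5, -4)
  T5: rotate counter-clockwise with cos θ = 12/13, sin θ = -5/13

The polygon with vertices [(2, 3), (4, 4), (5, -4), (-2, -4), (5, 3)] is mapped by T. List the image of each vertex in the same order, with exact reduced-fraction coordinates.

T1 scale by (-1, 3/2): (2, 3) → (-2, 9/2); (4, 4) → (-4, 6); (5, -4) → (-5, -6); (-2, -4) → (2, -6); (5, 3) → (-5, 9/2)
T2 rotate counter-clockwise with cos θ = 12/13, sin θ = 5/13: (-2, 9/2) → (-93/26, 44/13); (-4, 6) → (-6, 4); (-5, -6) → (-30/13, -97/13); (2, -6) → (54/13, -62/13); (-5, 9/2) → (-165/26, 29/13)
T3 shear: x ← x + 1·y: (-93/26, 44/13) → (-5/26, 44/13); (-6, 4) → (-2, 4); (-30/13, -97/13) → (-127/13, -97/13); (54/13, -62/13) → (-8/13, -62/13); (-165/26, 29/13) → (-107/26, 29/13)
T4 translate by (-5, -4): (-5/26, 44/13) → (-135/26, -8/13); (-2, 4) → (-7, 0); (-127/13, -97/13) → (-192/13, -149/13); (-8/13, -62/13) → (-73/13, -114/13); (-107/26, 29/13) → (-237/26, -23/13)
T5 rotate counter-clockwise with cos θ = 12/13, sin θ = -5/13: (-135/26, -8/13) → (-850/169, 483/338); (-7, 0) → (-84/13, 35/13); (-192/13, -149/13) → (-3049/169, -828/169); (-73/13, -114/13) → (-1446/169, -1003/169); (-237/26, -23/13) → (-1537/169, 633/338)

image vertices: (-850/169, 483/338), (-84/13, 35/13), (-3049/169, -828/169), (-1446/169, -1003/169), (-1537/169, 633/338)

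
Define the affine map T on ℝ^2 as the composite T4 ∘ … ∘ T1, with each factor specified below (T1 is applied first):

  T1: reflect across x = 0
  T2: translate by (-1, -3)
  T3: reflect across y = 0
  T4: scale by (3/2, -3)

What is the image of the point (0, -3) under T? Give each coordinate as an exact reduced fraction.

T1 reflect across x = 0: (0, -3) → (0, -3)
T2 translate by (-1, -3): (0, -3) → (-1, -6)
T3 reflect across y = 0: (-1, -6) → (-1, 6)
T4 scale by (3/2, -3): (-1, 6) → (-3/2, -18)

T(p) = (-3/2, -18)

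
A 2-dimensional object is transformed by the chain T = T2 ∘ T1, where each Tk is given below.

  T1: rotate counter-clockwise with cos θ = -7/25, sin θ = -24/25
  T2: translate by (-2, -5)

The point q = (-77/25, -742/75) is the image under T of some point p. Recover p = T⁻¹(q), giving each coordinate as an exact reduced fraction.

p = (5, 1/3)

T1 = [-7/25 24/25 0; -24/25 -7/25 0; 0 0 1]
T2·T1 = [-7/25 24/25 -2; -24/25 -7/25 -5; 0 0 1]
det M = 1; M⁻¹ = [-7/25 -24/25 -134/25; 24/25 -7/25 13/25; 0 0 1]
M⁻¹ · (-77/25, -742/75)ᵀ = (5, 1/3)ᵀ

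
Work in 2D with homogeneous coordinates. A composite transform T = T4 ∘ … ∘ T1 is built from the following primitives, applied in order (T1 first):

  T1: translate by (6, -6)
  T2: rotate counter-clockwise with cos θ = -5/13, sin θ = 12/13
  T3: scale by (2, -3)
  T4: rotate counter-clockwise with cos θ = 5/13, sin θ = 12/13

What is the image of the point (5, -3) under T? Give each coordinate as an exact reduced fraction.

T(p) = (6902/169, -1383/169)

T1 translate by (6, -6): (5, -3) → (11, -9)
T2 rotate counter-clockwise with cos θ = -5/13, sin θ = 12/13: (11, -9) → (53/13, 177/13)
T3 scale by (2, -3): (53/13, 177/13) → (106/13, -531/13)
T4 rotate counter-clockwise with cos θ = 5/13, sin θ = 12/13: (106/13, -531/13) → (6902/169, -1383/169)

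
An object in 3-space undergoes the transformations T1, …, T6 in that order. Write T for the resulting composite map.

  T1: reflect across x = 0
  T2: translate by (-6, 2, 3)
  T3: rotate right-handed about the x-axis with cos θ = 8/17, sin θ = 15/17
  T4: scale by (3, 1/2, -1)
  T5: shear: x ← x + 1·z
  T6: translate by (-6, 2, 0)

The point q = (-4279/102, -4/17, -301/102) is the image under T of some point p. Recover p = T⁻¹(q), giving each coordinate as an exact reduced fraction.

p = (5, -3/2, 7/3)

T1 = [-1 0 0 0; 0 1 0 0; 0 0 1 0; 0 0 0 1]
T2·T1 = [-1 0 0 -6; 0 1 0 2; 0 0 1 3; 0 0 0 1]
T3·…·T1 = [-1 0 0 -6; 0 8/17 -15/17 -29/17; 0 15/17 8/17 54/17; 0 0 0 1]
T4·…·T1 = [-3 0 0 -18; 0 4/17 -15/34 -29/34; 0 -15/17 -8/17 -54/17; 0 0 0 1]
T5·…·T1 = [-3 -15/17 -8/17 -360/17; 0 4/17 -15/34 -29/34; 0 -15/17 -8/17 -54/17; 0 0 0 1]
T6·…·T1 = [-3 -15/17 -8/17 -462/17; 0 4/17 -15/34 39/34; 0 -15/17 -8/17 -54/17; 0 0 0 1]
det M = 3/2; M⁻¹ = [-1/3 0 1/3 -8; 0 16/17 -15/17 -66/17; 0 -30/17 -8/17 9/17; 0 0 0 1]
M⁻¹ · (-4279/102, -4/17, -301/102)ᵀ = (5, -3/2, 7/3)ᵀ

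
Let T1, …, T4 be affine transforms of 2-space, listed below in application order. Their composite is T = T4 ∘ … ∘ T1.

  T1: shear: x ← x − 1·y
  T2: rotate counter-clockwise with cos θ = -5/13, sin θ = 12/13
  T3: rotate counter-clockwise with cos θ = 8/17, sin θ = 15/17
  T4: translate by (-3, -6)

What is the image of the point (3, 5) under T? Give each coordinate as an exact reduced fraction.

T1 shear: x ← x − 1·y: (3, 5) → (-2, 5)
T2 rotate counter-clockwise with cos θ = -5/13, sin θ = 12/13: (-2, 5) → (-50/13, -49/13)
T3 rotate counter-clockwise with cos θ = 8/17, sin θ = 15/17: (-50/13, -49/13) → (335/221, -1142/221)
T4 translate by (-3, -6): (335/221, -1142/221) → (-328/221, -2468/221)

T(p) = (-328/221, -2468/221)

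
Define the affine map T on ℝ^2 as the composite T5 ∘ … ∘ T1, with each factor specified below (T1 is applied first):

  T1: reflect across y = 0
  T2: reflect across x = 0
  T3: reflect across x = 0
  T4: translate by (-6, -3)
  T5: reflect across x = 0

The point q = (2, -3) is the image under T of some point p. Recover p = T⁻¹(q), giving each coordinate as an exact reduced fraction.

T1 = [1 0 0; 0 -1 0; 0 0 1]
T2·T1 = [-1 0 0; 0 -1 0; 0 0 1]
T3·…·T1 = [1 0 0; 0 -1 0; 0 0 1]
T4·…·T1 = [1 0 -6; 0 -1 -3; 0 0 1]
T5·…·T1 = [-1 0 6; 0 -1 -3; 0 0 1]
det M = 1; M⁻¹ = [-1 0 6; 0 -1 -3; 0 0 1]
M⁻¹ · (2, -3)ᵀ = (4, 0)ᵀ

p = (4, 0)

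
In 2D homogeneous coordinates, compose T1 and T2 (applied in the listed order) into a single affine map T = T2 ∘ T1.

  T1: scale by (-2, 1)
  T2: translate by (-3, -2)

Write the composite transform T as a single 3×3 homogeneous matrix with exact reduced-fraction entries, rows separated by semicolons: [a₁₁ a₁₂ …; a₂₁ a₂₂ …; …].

T = [-2 0 -3; 0 1 -2; 0 0 1]

T1 = [-2 0 0; 0 1 0; 0 0 1]
T2·T1 = [-2 0 -3; 0 1 -2; 0 0 1]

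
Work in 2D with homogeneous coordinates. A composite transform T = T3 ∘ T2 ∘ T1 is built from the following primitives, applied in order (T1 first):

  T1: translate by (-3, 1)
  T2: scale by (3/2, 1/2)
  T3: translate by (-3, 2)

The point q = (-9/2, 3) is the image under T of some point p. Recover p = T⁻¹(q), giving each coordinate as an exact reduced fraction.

p = (2, 1)

T1 = [1 0 -3; 0 1 1; 0 0 1]
T2·T1 = [3/2 0 -9/2; 0 1/2 1/2; 0 0 1]
T3·…·T1 = [3/2 0 -15/2; 0 1/2 5/2; 0 0 1]
det M = 3/4; M⁻¹ = [2/3 0 5; 0 2 -5; 0 0 1]
M⁻¹ · (-9/2, 3)ᵀ = (2, 1)ᵀ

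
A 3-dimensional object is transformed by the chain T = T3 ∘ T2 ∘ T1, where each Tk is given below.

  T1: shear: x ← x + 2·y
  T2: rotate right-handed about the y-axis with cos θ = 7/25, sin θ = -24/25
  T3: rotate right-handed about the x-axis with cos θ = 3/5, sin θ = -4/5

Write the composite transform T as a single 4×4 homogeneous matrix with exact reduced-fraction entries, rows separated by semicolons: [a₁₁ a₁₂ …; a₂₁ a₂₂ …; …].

T = [7/25 14/25 -24/25 0; 96/125 267/125 28/125 0; 72/125 44/125 21/125 0; 0 0 0 1]

T1 = [1 2 0 0; 0 1 0 0; 0 0 1 0; 0 0 0 1]
T2·T1 = [7/25 14/25 -24/25 0; 0 1 0 0; 24/25 48/25 7/25 0; 0 0 0 1]
T3·…·T1 = [7/25 14/25 -24/25 0; 96/125 267/125 28/125 0; 72/125 44/125 21/125 0; 0 0 0 1]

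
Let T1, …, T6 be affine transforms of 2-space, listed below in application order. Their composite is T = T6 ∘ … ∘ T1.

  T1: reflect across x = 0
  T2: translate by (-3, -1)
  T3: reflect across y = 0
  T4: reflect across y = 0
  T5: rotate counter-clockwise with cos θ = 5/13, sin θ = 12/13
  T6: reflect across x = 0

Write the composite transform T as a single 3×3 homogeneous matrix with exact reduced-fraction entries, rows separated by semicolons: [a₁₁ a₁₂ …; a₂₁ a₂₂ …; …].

T1 = [-1 0 0; 0 1 0; 0 0 1]
T2·T1 = [-1 0 -3; 0 1 -1; 0 0 1]
T3·…·T1 = [-1 0 -3; 0 -1 1; 0 0 1]
T4·…·T1 = [-1 0 -3; 0 1 -1; 0 0 1]
T5·…·T1 = [-5/13 -12/13 -3/13; -12/13 5/13 -41/13; 0 0 1]
T6·…·T1 = [5/13 12/13 3/13; -12/13 5/13 -41/13; 0 0 1]

T = [5/13 12/13 3/13; -12/13 5/13 -41/13; 0 0 1]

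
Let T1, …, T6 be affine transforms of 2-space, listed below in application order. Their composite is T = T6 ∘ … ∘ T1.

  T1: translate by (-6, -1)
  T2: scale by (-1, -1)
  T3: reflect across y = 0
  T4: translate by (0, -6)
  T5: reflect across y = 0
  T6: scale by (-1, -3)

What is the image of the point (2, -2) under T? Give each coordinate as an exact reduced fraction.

T(p) = (-4, -27)

T1 translate by (-6, -1): (2, -2) → (-4, -3)
T2 scale by (-1, -1): (-4, -3) → (4, 3)
T3 reflect across y = 0: (4, 3) → (4, -3)
T4 translate by (0, -6): (4, -3) → (4, -9)
T5 reflect across y = 0: (4, -9) → (4, 9)
T6 scale by (-1, -3): (4, 9) → (-4, -27)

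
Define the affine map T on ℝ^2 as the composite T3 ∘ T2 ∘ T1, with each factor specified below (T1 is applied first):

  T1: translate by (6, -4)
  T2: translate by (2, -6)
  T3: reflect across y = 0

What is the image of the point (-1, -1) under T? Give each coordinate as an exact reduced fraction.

T1 translate by (6, -4): (-1, -1) → (5, -5)
T2 translate by (2, -6): (5, -5) → (7, -11)
T3 reflect across y = 0: (7, -11) → (7, 11)

T(p) = (7, 11)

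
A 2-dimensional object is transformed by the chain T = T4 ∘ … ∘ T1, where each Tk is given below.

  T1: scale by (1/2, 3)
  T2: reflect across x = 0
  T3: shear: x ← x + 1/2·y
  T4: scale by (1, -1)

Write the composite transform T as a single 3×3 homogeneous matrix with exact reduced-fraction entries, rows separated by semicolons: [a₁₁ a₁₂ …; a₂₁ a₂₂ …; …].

T1 = [1/2 0 0; 0 3 0; 0 0 1]
T2·T1 = [-1/2 0 0; 0 3 0; 0 0 1]
T3·…·T1 = [-1/2 3/2 0; 0 3 0; 0 0 1]
T4·…·T1 = [-1/2 3/2 0; 0 -3 0; 0 0 1]

T = [-1/2 3/2 0; 0 -3 0; 0 0 1]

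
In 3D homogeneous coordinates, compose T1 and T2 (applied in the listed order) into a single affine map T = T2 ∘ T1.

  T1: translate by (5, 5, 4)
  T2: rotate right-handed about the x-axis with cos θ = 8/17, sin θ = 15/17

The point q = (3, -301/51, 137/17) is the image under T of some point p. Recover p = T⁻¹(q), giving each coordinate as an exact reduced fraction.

T1 = [1 0 0 5; 0 1 0 5; 0 0 1 4; 0 0 0 1]
T2·T1 = [1 0 0 5; 0 8/17 -15/17 -20/17; 0 15/17 8/17 107/17; 0 0 0 1]
det M = 1; M⁻¹ = [1 0 0 -5; 0 8/17 15/17 -5; 0 -15/17 8/17 -4; 0 0 0 1]
M⁻¹ · (3, -301/51, 137/17)ᵀ = (-2, -2/3, 5)ᵀ

p = (-2, -2/3, 5)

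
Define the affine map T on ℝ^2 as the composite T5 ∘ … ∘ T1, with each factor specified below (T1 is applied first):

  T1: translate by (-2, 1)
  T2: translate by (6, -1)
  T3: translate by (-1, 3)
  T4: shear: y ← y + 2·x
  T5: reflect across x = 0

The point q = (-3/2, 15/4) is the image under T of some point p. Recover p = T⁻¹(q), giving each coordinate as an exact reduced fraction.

T1 = [1 0 -2; 0 1 1; 0 0 1]
T2·T1 = [1 0 4; 0 1 0; 0 0 1]
T3·…·T1 = [1 0 3; 0 1 3; 0 0 1]
T4·…·T1 = [1 0 3; 2 1 9; 0 0 1]
T5·…·T1 = [-1 0 -3; 2 1 9; 0 0 1]
det M = -1; M⁻¹ = [-1 0 -3; 2 1 -3; 0 0 1]
M⁻¹ · (-3/2, 15/4)ᵀ = (-3/2, -9/4)ᵀ

p = (-3/2, -9/4)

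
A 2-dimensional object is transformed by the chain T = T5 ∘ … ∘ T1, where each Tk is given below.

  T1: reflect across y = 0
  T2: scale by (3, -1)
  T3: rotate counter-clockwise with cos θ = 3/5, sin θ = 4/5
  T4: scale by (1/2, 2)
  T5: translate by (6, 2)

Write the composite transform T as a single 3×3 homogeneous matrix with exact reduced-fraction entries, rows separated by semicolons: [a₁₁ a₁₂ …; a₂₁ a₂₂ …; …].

T = [9/10 -2/5 6; 24/5 6/5 2; 0 0 1]

T1 = [1 0 0; 0 -1 0; 0 0 1]
T2·T1 = [3 0 0; 0 1 0; 0 0 1]
T3·…·T1 = [9/5 -4/5 0; 12/5 3/5 0; 0 0 1]
T4·…·T1 = [9/10 -2/5 0; 24/5 6/5 0; 0 0 1]
T5·…·T1 = [9/10 -2/5 6; 24/5 6/5 2; 0 0 1]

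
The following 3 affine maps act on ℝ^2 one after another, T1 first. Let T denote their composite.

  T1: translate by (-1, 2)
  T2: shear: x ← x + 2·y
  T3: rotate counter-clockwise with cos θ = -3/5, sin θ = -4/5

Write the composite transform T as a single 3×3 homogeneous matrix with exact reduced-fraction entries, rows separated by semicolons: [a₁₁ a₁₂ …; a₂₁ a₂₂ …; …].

T1 = [1 0 -1; 0 1 2; 0 0 1]
T2·T1 = [1 2 3; 0 1 2; 0 0 1]
T3·…·T1 = [-3/5 -2/5 -1/5; -4/5 -11/5 -18/5; 0 0 1]

T = [-3/5 -2/5 -1/5; -4/5 -11/5 -18/5; 0 0 1]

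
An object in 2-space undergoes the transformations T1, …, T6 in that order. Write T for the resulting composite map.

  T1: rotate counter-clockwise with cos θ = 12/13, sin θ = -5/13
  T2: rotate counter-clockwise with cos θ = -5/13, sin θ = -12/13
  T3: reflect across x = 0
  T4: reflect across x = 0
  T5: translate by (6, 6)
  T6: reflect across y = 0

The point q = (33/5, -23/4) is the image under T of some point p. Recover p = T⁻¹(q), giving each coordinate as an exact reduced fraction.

T1 = [12/13 5/13 0; -5/13 12/13 0; 0 0 1]
T2·T1 = [-120/169 119/169 0; -119/169 -120/169 0; 0 0 1]
T3·…·T1 = [120/169 -119/169 0; -119/169 -120/169 0; 0 0 1]
T4·…·T1 = [-120/169 119/169 0; -119/169 -120/169 0; 0 0 1]
T5·…·T1 = [-120/169 119/169 6; -119/169 -120/169 6; 0 0 1]
T6·…·T1 = [-120/169 119/169 6; 119/169 120/169 -6; 0 0 1]
det M = -1; M⁻¹ = [-120/169 119/169 1434/169; 119/169 120/169 6/169; 0 0 1]
M⁻¹ · (33/5, -23/4)ᵀ = (-1/4, 3/5)ᵀ

p = (-1/4, 3/5)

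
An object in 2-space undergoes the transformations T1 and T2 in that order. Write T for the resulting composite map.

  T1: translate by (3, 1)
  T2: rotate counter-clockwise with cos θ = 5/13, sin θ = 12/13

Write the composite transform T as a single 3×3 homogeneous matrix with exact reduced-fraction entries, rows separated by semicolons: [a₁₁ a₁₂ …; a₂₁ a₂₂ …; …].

T = [5/13 -12/13 3/13; 12/13 5/13 41/13; 0 0 1]

T1 = [1 0 3; 0 1 1; 0 0 1]
T2·T1 = [5/13 -12/13 3/13; 12/13 5/13 41/13; 0 0 1]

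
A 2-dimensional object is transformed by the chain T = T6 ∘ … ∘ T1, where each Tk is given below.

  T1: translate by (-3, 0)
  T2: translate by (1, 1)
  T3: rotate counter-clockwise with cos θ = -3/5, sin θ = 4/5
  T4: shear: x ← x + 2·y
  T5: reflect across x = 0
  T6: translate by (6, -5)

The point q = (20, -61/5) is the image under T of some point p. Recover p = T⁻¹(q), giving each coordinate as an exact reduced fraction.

T1 = [1 0 -3; 0 1 0; 0 0 1]
T2·T1 = [1 0 -2; 0 1 1; 0 0 1]
T3·…·T1 = [-3/5 -4/5 2/5; 4/5 -3/5 -11/5; 0 0 1]
T4·…·T1 = [1 -2 -4; 4/5 -3/5 -11/5; 0 0 1]
T5·…·T1 = [-1 2 4; 4/5 -3/5 -11/5; 0 0 1]
T6·…·T1 = [-1 2 10; 4/5 -3/5 -36/5; 0 0 1]
det M = -1; M⁻¹ = [3/5 2 42/5; 4/5 1 -4/5; 0 0 1]
M⁻¹ · (20, -61/5)ᵀ = (-4, 3)ᵀ

p = (-4, 3)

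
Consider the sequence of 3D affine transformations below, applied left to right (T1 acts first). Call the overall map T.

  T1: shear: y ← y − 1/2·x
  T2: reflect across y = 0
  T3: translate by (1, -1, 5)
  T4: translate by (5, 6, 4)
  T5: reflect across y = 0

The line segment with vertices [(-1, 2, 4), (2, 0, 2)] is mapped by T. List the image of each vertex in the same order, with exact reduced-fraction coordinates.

T1 shear: y ← y − 1/2·x: (-1, 2, 4) → (-1, 5/2, 4); (2, 0, 2) → (2, -1, 2)
T2 reflect across y = 0: (-1, 5/2, 4) → (-1, -5/2, 4); (2, -1, 2) → (2, 1, 2)
T3 translate by (1, -1, 5): (-1, -5/2, 4) → (0, -7/2, 9); (2, 1, 2) → (3, 0, 7)
T4 translate by (5, 6, 4): (0, -7/2, 9) → (5, 5/2, 13); (3, 0, 7) → (8, 6, 11)
T5 reflect across y = 0: (5, 5/2, 13) → (5, -5/2, 13); (8, 6, 11) → (8, -6, 11)

image vertices: (5, -5/2, 13), (8, -6, 11)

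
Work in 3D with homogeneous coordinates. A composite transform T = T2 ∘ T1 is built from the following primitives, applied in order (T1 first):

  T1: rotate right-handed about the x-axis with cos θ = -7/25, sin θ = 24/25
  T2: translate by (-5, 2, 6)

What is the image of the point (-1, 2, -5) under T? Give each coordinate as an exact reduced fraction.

T(p) = (-6, 156/25, 233/25)

T1 rotate right-handed about the x-axis with cos θ = -7/25, sin θ = 24/25: (-1, 2, -5) → (-1, 106/25, 83/25)
T2 translate by (-5, 2, 6): (-1, 106/25, 83/25) → (-6, 156/25, 233/25)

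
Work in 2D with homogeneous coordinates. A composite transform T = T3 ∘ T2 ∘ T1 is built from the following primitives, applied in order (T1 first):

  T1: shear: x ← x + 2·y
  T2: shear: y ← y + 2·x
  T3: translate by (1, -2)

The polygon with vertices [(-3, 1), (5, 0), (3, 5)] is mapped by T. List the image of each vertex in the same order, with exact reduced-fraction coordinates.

image vertices: (0, -3), (6, 8), (14, 29)

T1 shear: x ← x + 2·y: (-3, 1) → (-1, 1); (5, 0) → (5, 0); (3, 5) → (13, 5)
T2 shear: y ← y + 2·x: (-1, 1) → (-1, -1); (5, 0) → (5, 10); (13, 5) → (13, 31)
T3 translate by (1, -2): (-1, -1) → (0, -3); (5, 10) → (6, 8); (13, 31) → (14, 29)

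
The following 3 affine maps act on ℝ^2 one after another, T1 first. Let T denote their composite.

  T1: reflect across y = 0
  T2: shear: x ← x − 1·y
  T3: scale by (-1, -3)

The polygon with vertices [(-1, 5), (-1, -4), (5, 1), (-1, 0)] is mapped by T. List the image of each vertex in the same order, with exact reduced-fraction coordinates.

T1 reflect across y = 0: (-1, 5) → (-1, -5); (-1, -4) → (-1, 4); (5, 1) → (5, -1); (-1, 0) → (-1, 0)
T2 shear: x ← x − 1·y: (-1, -5) → (4, -5); (-1, 4) → (-5, 4); (5, -1) → (6, -1); (-1, 0) → (-1, 0)
T3 scale by (-1, -3): (4, -5) → (-4, 15); (-5, 4) → (5, -12); (6, -1) → (-6, 3); (-1, 0) → (1, 0)

image vertices: (-4, 15), (5, -12), (-6, 3), (1, 0)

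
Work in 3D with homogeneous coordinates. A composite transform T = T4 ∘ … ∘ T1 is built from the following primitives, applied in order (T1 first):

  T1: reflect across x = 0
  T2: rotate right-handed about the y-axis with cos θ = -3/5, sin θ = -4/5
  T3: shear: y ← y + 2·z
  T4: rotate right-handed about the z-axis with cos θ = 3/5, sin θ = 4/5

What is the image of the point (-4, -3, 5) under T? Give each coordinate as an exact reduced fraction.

T(p) = (-44/25, -167/25, 1/5)

T1 reflect across x = 0: (-4, -3, 5) → (4, -3, 5)
T2 rotate right-handed about the y-axis with cos θ = -3/5, sin θ = -4/5: (4, -3, 5) → (-32/5, -3, 1/5)
T3 shear: y ← y + 2·z: (-32/5, -3, 1/5) → (-32/5, -13/5, 1/5)
T4 rotate right-handed about the z-axis with cos θ = 3/5, sin θ = 4/5: (-32/5, -13/5, 1/5) → (-44/25, -167/25, 1/5)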